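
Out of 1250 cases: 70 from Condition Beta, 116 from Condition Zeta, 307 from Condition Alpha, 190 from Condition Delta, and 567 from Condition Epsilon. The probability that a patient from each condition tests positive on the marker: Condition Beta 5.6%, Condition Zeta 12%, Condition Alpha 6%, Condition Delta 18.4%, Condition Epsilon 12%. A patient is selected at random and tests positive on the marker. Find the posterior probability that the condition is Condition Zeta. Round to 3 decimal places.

0.100

By Bayes' rule, posterior ∝ prior × likelihood:
  Condition Beta: 0.056 × 0.056 = 0.003136
  Condition Zeta: 0.0928 × 0.12 = 0.011136
  Condition Alpha: 0.2456 × 0.06 = 0.014736
  Condition Delta: 0.152 × 0.184 = 0.027968
  Condition Epsilon: 0.4536 × 0.12 = 0.054432
Normalizing constant = 0.111408.
P(Condition Zeta | evidence) = 0.011136 / 0.111408 ≈ 0.100.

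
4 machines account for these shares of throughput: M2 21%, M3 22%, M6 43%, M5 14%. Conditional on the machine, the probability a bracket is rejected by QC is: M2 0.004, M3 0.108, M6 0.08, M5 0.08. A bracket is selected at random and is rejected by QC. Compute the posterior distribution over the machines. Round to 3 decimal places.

Prior × likelihood for each hypothesis:
  M2: 0.21 × 0.004 = 0.00084
  M3: 0.22 × 0.108 = 0.02376
  M6: 0.43 × 0.08 = 0.0344
  M5: 0.14 × 0.08 = 0.0112
Sum = 0.0702.
P(M2 | rejected) = 0.00084/0.0702 ≈ 0.012
P(M3 | rejected) = 0.02376/0.0702 ≈ 0.338
P(M6 | rejected) = 0.0344/0.0702 ≈ 0.490
P(M5 | rejected) = 0.0112/0.0702 ≈ 0.160

M2 0.012, M3 0.338, M6 0.490, M5 0.160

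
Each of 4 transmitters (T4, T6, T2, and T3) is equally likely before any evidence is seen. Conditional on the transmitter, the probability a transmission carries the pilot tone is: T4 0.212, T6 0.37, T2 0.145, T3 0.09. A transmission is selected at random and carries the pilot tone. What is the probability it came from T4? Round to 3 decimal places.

With a uniform prior (1/4 each), posterior ∝ likelihood:
  T4: 0.212
  T6: 0.37
  T2: 0.145
  T3: 0.09
Normalizing constant = 0.817.
P(T4 | evidence) = 0.212 / 0.817 ≈ 0.259.

0.259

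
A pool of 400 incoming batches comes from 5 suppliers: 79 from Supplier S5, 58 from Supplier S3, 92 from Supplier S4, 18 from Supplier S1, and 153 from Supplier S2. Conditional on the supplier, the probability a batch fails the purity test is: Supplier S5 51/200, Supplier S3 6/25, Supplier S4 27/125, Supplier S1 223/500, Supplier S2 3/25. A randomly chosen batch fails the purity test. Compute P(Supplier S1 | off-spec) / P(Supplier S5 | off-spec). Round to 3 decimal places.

By Bayes' rule, posterior ∝ prior × likelihood:
  Supplier S5: 0.1975 × 0.255 = 0.0503625
  Supplier S3: 0.145 × 0.24 = 0.0348
  Supplier S4: 0.23 × 0.216 = 0.04968
  Supplier S1: 0.045 × 0.446 = 0.02007
  Supplier S2: 0.3825 × 0.12 = 0.0459
Normalizing constant = 0.2008125.
The ratio is 0.02007 / 0.0503625 (the normalizer cancels) = 0.399.

0.399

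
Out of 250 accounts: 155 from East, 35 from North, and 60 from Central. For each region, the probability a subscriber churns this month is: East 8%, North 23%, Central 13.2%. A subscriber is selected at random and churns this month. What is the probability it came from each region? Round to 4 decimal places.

East 0.4371, North 0.2838, Central 0.2792

Prior × likelihood for each hypothesis:
  East: 0.62 × 0.08 = 0.0496
  North: 0.14 × 0.23 = 0.0322
  Central: 0.24 × 0.132 = 0.03168
Normalizing constant = 0.11348.
P(East | churn) = 0.0496/0.11348 ≈ 0.4371
P(North | churn) = 0.0322/0.11348 ≈ 0.2838
P(Central | churn) = 0.03168/0.11348 ≈ 0.2792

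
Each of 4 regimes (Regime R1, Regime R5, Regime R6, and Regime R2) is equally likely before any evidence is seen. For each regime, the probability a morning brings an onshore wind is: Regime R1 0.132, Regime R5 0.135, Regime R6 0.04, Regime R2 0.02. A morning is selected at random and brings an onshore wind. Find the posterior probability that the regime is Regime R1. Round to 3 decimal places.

0.404

Since the prior is uniform, the posterior is proportional to the likelihood:
  Regime R1: 0.132
  Regime R5: 0.135
  Regime R6: 0.04
  Regime R2: 0.02
Sum = 0.327.
P(Regime R1 | evidence) = 0.132 / 0.327 ≈ 0.404.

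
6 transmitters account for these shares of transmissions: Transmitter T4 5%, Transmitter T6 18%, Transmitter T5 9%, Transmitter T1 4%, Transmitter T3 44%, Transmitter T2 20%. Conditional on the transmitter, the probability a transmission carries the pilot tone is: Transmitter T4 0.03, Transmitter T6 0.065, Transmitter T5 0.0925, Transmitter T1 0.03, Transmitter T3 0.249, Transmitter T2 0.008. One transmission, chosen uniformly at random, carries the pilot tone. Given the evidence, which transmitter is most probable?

Transmitter T3

By Bayes' rule, posterior ∝ prior × likelihood:
  Transmitter T4: 0.05 × 0.03 = 0.0015
  Transmitter T6: 0.18 × 0.065 = 0.0117
  Transmitter T5: 0.09 × 0.0925 = 0.008325
  Transmitter T1: 0.04 × 0.03 = 0.0012
  Transmitter T3: 0.44 × 0.249 = 0.10956
  Transmitter T2: 0.2 × 0.008 = 0.0016
Normalizing constant = 0.133885.
Largest term belongs to Transmitter T3, so Transmitter T3 is most probable.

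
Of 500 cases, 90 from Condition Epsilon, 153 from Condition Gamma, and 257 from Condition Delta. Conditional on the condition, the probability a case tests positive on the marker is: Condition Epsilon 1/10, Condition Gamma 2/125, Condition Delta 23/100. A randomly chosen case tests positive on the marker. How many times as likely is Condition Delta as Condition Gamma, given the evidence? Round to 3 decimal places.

Unnormalized posteriors (prior × likelihood):
  Condition Epsilon: 0.18 × 0.1 = 0.018
  Condition Gamma: 0.306 × 0.016 = 0.004896
  Condition Delta: 0.514 × 0.23 = 0.11822
Total = 0.141116.
The ratio is 0.11822 / 0.004896 (the normalizer cancels) = 24.146.

24.146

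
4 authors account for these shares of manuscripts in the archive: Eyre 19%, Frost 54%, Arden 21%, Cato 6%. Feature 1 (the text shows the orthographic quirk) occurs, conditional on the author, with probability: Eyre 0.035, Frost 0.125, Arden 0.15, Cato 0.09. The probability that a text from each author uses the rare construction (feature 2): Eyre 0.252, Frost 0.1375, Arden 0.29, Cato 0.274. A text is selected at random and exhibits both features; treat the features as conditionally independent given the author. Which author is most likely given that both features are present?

Prior × likelihood for each hypothesis:
  Eyre: 0.19 × 0.035 × 0.252 = 0.0016758
  Frost: 0.54 × 0.125 × 0.1375 = 0.00928125
  Arden: 0.21 × 0.15 × 0.29 = 0.009135
  Cato: 0.06 × 0.09 × 0.274 = 0.0014796
Normalizing constant = 0.02157165.
Largest term belongs to Frost, so Frost is most probable.

Frost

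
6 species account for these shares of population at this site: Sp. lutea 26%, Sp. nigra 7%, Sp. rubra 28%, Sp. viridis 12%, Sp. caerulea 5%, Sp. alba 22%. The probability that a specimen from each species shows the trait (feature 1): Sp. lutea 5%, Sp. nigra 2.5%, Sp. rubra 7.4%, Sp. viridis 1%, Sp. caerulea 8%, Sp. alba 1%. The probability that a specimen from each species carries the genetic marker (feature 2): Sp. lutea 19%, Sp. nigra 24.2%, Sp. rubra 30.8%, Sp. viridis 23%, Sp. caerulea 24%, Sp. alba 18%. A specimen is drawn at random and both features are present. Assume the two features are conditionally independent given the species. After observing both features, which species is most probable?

By Bayes' rule, posterior ∝ prior × likelihood:
  Sp. lutea: 0.26 × 0.05 × 0.19 = 0.00247
  Sp. nigra: 0.07 × 0.025 × 0.242 = 0.0004235
  Sp. rubra: 0.28 × 0.074 × 0.308 = 0.00638176
  Sp. viridis: 0.12 × 0.01 × 0.23 = 0.000276
  Sp. caerulea: 0.05 × 0.08 × 0.24 = 0.00096
  Sp. alba: 0.22 × 0.01 × 0.18 = 0.000396
Sum = 0.01090726.
Largest term belongs to Sp. rubra, so Sp. rubra is most probable.

Sp. rubra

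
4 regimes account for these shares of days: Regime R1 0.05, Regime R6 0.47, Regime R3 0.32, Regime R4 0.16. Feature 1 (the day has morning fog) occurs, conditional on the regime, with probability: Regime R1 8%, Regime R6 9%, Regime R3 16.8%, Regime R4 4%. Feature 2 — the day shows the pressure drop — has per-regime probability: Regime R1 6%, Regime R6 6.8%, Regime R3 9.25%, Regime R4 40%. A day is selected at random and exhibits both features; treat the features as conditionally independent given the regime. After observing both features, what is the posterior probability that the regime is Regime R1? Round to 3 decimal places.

0.023

Compute prior × likelihood for every hypothesis:
  Regime R1: 0.05 × 0.08 × 0.06 = 0.00024
  Regime R6: 0.47 × 0.09 × 0.068 = 0.0028764
  Regime R3: 0.32 × 0.168 × 0.0925 = 0.0049728
  Regime R4: 0.16 × 0.04 × 0.4 = 0.00256
Total = 0.0106492.
P(Regime R1 | evidence) = 0.00024 / 0.0106492 ≈ 0.023.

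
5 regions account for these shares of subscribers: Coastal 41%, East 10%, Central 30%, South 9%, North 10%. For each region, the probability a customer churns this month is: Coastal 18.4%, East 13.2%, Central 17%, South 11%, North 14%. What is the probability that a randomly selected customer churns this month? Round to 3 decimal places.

Compute prior × likelihood for every hypothesis:
  Coastal: 0.41 × 0.184 = 0.07544
  East: 0.1 × 0.132 = 0.0132
  Central: 0.3 × 0.17 = 0.051
  South: 0.09 × 0.11 = 0.0099
  North: 0.1 × 0.14 = 0.014
P(churn) = 0.07544 + 0.0132 + 0.051 + 0.0099 + 0.014 = 0.16354 → 0.164.

0.164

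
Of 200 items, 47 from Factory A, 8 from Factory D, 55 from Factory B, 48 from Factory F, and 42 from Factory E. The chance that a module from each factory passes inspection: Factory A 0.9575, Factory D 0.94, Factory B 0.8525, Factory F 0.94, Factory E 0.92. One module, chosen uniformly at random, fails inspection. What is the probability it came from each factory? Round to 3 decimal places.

Taking complements, P(nonconforming | each) = Factory A 0.0425, Factory D 0.06, Factory B 0.1475, Factory F 0.06, Factory E 0.08.
Compute prior × likelihood for every hypothesis:
  Factory A: 0.235 × 0.0425 = 0.0099875
  Factory D: 0.04 × 0.06 = 0.0024
  Factory B: 0.275 × 0.1475 = 0.0405625
  Factory F: 0.24 × 0.06 = 0.0144
  Factory E: 0.21 × 0.08 = 0.0168
Sum = 0.08415.
P(Factory A | nonconforming) = 0.0099875/0.08415 ≈ 0.119
P(Factory D | nonconforming) = 0.0024/0.08415 ≈ 0.029
P(Factory B | nonconforming) = 0.0405625/0.08415 ≈ 0.482
P(Factory F | nonconforming) = 0.0144/0.08415 ≈ 0.171
P(Factory E | nonconforming) = 0.0168/0.08415 ≈ 0.200
(Check: 0.119+0.029+0.482+0.171+0.200 = 1.001.)

Factory A 0.119, Factory D 0.029, Factory B 0.482, Factory F 0.171, Factory E 0.200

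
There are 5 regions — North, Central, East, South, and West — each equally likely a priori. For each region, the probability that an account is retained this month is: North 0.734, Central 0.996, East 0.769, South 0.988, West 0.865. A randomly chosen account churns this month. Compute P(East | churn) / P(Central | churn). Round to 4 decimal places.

Taking complements, P(churn | each) = North 0.266, Central 0.004, East 0.231, South 0.012, West 0.135.
With a uniform prior (1/5 each), posterior ∝ likelihood:
  North: 0.266
  Central: 0.004
  East: 0.231
  South: 0.012
  West: 0.135
Sum = 0.648.
The ratio is 0.231 / 0.004 (the normalizer cancels) = 57.7500.

57.7500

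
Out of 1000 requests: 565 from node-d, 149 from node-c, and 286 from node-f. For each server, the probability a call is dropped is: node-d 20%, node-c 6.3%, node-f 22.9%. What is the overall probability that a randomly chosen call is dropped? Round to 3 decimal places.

0.188

Prior × likelihood for each hypothesis:
  node-d: 0.565 × 0.2 = 0.113
  node-c: 0.149 × 0.063 = 0.009387
  node-f: 0.286 × 0.229 = 0.065494
P(dropped) = 0.113 + 0.009387 + 0.065494 = 0.187881 → 0.188.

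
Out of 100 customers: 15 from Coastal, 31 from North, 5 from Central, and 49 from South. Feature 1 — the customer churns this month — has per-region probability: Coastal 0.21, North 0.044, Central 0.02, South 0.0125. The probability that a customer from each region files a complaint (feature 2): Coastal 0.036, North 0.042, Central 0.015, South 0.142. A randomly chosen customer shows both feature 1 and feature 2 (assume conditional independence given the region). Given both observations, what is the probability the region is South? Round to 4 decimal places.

By Bayes' rule, posterior ∝ prior × likelihood:
  Coastal: 0.15 × 0.21 × 0.036 = 0.001134
  North: 0.31 × 0.044 × 0.042 = 0.00057288
  Central: 0.05 × 0.02 × 0.015 = 0.000015
  South: 0.49 × 0.0125 × 0.142 = 0.00086975
Total = 0.00259163.
P(South | evidence) = 0.00086975 / 0.00259163 ≈ 0.3356.

0.3356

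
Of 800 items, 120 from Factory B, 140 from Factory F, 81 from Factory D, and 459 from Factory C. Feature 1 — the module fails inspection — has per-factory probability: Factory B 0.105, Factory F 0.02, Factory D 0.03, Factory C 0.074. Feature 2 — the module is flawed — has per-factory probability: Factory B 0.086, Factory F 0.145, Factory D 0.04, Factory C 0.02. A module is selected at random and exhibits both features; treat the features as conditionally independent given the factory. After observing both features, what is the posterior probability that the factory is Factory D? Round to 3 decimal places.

0.043

By Bayes' rule, posterior ∝ prior × likelihood:
  Factory B: 0.15 × 0.105 × 0.086 = 0.0013545
  Factory F: 0.175 × 0.02 × 0.145 = 0.0005075
  Factory D: 0.10125 × 0.03 × 0.04 = 0.0001215
  Factory C: 0.57375 × 0.074 × 0.02 = 0.00084915
Normalizing constant = 0.00283265.
P(Factory D | evidence) = 0.0001215 / 0.00283265 ≈ 0.043.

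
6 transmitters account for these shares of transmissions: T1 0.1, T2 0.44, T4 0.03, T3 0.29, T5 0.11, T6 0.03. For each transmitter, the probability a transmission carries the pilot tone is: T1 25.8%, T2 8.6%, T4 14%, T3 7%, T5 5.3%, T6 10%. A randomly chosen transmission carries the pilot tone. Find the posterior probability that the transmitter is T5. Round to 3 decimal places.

By Bayes' rule, posterior ∝ prior × likelihood:
  T1: 0.1 × 0.258 = 0.0258
  T2: 0.44 × 0.086 = 0.03784
  T4: 0.03 × 0.14 = 0.0042
  T3: 0.29 × 0.07 = 0.0203
  T5: 0.11 × 0.053 = 0.00583
  T6: 0.03 × 0.1 = 0.003
Total = 0.09697.
P(T5 | evidence) = 0.00583 / 0.09697 ≈ 0.060.

0.060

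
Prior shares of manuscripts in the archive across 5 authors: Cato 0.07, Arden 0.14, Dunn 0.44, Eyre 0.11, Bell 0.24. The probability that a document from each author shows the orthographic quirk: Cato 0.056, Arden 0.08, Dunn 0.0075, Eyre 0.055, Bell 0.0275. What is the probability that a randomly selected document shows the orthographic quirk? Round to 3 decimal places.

0.031

Prior × likelihood for each hypothesis:
  Cato: 0.07 × 0.056 = 0.00392
  Arden: 0.14 × 0.08 = 0.0112
  Dunn: 0.44 × 0.0075 = 0.0033
  Eyre: 0.11 × 0.055 = 0.00605
  Bell: 0.24 × 0.0275 = 0.0066
P(quirk) = 0.00392 + 0.0112 + 0.0033 + 0.00605 + 0.0066 = 0.03107 → 0.031.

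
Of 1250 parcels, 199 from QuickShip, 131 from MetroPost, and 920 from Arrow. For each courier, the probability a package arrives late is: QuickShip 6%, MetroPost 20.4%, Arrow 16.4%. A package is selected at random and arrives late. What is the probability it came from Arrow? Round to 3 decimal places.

0.796

Compute prior × likelihood for every hypothesis:
  QuickShip: 0.1592 × 0.06 = 0.009552
  MetroPost: 0.1048 × 0.204 = 0.0213792
  Arrow: 0.736 × 0.164 = 0.120704
Total = 0.1516352.
P(Arrow | evidence) = 0.120704 / 0.1516352 ≈ 0.796.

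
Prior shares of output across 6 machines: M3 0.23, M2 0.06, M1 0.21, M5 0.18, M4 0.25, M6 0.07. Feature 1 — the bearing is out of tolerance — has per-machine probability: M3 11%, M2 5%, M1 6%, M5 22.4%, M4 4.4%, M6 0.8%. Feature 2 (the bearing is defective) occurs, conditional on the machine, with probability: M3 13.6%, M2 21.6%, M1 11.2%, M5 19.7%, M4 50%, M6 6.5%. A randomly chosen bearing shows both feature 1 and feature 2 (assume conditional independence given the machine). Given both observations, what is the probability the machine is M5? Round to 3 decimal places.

Prior × likelihood for each hypothesis:
  M3: 0.23 × 0.11 × 0.136 = 0.0034408
  M2: 0.06 × 0.05 × 0.216 = 0.000648
  M1: 0.21 × 0.06 × 0.112 = 0.0014112
  M5: 0.18 × 0.224 × 0.197 = 0.00794304
  M4: 0.25 × 0.044 × 0.5 = 0.0055
  M6: 0.07 × 0.008 × 0.065 = 0.0000364
Sum = 0.01897944.
P(M5 | evidence) = 0.00794304 / 0.01897944 ≈ 0.419.

0.419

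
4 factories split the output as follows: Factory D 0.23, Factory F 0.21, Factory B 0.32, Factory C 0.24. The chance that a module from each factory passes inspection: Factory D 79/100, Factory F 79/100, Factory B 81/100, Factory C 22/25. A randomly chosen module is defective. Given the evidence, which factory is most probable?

Taking complements, P(defective | each) = Factory D 0.21, Factory F 0.21, Factory B 0.19, Factory C 0.12.
By Bayes' rule, posterior ∝ prior × likelihood:
  Factory D: 0.23 × 0.21 = 0.0483
  Factory F: 0.21 × 0.21 = 0.0441
  Factory B: 0.32 × 0.19 = 0.0608
  Factory C: 0.24 × 0.12 = 0.0288
Total = 0.182.
Largest term belongs to Factory B, so Factory B is most probable.

Factory B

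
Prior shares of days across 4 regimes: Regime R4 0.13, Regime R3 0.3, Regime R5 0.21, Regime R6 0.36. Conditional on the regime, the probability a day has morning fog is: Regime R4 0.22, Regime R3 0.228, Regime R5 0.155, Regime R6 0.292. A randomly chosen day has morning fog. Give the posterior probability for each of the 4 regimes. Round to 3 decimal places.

Regime R4 0.122, Regime R3 0.291, Regime R5 0.139, Regime R6 0.448

By Bayes' rule, posterior ∝ prior × likelihood:
  Regime R4: 0.13 × 0.22 = 0.0286
  Regime R3: 0.3 × 0.228 = 0.0684
  Regime R5: 0.21 × 0.155 = 0.03255
  Regime R6: 0.36 × 0.292 = 0.10512
Total = 0.23467.
P(Regime R4 | fog) = 0.0286/0.23467 ≈ 0.122
P(Regime R3 | fog) = 0.0684/0.23467 ≈ 0.291
P(Regime R5 | fog) = 0.03255/0.23467 ≈ 0.139
P(Regime R6 | fog) = 0.10512/0.23467 ≈ 0.448
(Check: 0.122+0.291+0.139+0.448 = 1.000.)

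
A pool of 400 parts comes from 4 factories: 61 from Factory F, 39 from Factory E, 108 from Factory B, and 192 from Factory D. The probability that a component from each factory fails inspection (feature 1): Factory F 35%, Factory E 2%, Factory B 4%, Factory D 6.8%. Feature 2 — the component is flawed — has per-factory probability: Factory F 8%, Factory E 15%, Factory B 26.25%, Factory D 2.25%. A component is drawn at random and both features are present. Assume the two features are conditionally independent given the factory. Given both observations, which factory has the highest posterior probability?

By Bayes' rule, posterior ∝ prior × likelihood:
  Factory F: 0.1525 × 0.35 × 0.08 = 0.00427
  Factory E: 0.0975 × 0.02 × 0.15 = 0.0002925
  Factory B: 0.27 × 0.04 × 0.2625 = 0.002835
  Factory D: 0.48 × 0.068 × 0.0225 = 0.0007344
Total = 0.0081319.
Largest term belongs to Factory F, so Factory F is most probable.

Factory F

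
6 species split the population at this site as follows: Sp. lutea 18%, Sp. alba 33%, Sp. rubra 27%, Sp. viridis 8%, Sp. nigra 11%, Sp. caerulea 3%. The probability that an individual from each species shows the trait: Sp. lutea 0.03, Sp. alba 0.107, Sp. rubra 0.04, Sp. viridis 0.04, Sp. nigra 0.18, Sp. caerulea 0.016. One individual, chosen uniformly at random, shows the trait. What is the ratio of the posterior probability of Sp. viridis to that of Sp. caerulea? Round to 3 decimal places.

Prior × likelihood for each hypothesis:
  Sp. lutea: 0.18 × 0.03 = 0.0054
  Sp. alba: 0.33 × 0.107 = 0.03531
  Sp. rubra: 0.27 × 0.04 = 0.0108
  Sp. viridis: 0.08 × 0.04 = 0.0032
  Sp. nigra: 0.11 × 0.18 = 0.0198
  Sp. caerulea: 0.03 × 0.016 = 0.00048
Total = 0.07499.
The ratio is 0.0032 / 0.00048 (the normalizer cancels) = 6.667.

6.667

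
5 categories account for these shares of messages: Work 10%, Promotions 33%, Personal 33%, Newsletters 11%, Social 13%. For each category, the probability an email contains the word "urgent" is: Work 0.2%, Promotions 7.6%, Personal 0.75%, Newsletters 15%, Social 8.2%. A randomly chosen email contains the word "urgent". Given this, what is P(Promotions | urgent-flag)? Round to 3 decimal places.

Unnormalized posteriors (prior × likelihood):
  Work: 0.1 × 0.002 = 0.0002
  Promotions: 0.33 × 0.076 = 0.02508
  Personal: 0.33 × 0.0075 = 0.002475
  Newsletters: 0.11 × 0.15 = 0.0165
  Social: 0.13 × 0.082 = 0.01066
Total = 0.054915.
P(Promotions | evidence) = 0.02508 / 0.054915 ≈ 0.457.

0.457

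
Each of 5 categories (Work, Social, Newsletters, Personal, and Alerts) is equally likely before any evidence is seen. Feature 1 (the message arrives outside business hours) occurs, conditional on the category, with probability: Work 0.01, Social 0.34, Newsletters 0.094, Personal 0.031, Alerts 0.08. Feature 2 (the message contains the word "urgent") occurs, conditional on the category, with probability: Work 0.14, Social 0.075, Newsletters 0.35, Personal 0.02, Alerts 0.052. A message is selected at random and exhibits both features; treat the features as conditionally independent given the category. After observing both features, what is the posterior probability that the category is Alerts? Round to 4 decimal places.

0.0644

Since the prior is uniform, the posterior is proportional to the likelihood:
  Work: 0.01 × 0.14 = 0.0014
  Social: 0.34 × 0.075 = 0.0255
  Newsletters: 0.094 × 0.35 = 0.0329
  Personal: 0.031 × 0.02 = 0.00062
  Alerts: 0.08 × 0.052 = 0.00416
Total = 0.06458.
P(Alerts | evidence) = 0.00416 / 0.06458 ≈ 0.0644.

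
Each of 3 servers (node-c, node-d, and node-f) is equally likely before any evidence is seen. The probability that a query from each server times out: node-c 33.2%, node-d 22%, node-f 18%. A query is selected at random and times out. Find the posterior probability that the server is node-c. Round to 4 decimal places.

Since the prior is uniform, the posterior is proportional to the likelihood:
  node-c: 0.332
  node-d: 0.22
  node-f: 0.18
Normalizing constant = 0.732.
P(node-c | evidence) = 0.332 / 0.732 ≈ 0.4536.

0.4536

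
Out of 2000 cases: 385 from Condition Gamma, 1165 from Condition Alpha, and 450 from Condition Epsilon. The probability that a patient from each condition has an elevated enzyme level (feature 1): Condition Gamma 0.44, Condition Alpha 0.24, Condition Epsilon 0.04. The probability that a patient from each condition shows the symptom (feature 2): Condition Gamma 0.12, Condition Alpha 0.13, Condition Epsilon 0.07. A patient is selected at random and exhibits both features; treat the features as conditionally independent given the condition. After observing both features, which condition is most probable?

Condition Alpha

Prior × likelihood for each hypothesis:
  Condition Gamma: 0.1925 × 0.44 × 0.12 = 0.010164
  Condition Alpha: 0.5825 × 0.24 × 0.13 = 0.018174
  Condition Epsilon: 0.225 × 0.04 × 0.07 = 0.00063
Total = 0.028968.
Largest term belongs to Condition Alpha, so Condition Alpha is most probable.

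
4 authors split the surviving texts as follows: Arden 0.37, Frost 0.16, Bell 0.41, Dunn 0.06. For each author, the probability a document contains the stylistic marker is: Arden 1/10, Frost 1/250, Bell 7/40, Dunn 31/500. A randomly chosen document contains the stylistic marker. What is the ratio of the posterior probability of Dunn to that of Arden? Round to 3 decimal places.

0.101

Prior × likelihood for each hypothesis:
  Arden: 0.37 × 0.1 = 0.037
  Frost: 0.16 × 0.004 = 0.00064
  Bell: 0.41 × 0.175 = 0.07175
  Dunn: 0.06 × 0.062 = 0.00372
Total = 0.11311.
The ratio is 0.00372 / 0.037 (the normalizer cancels) = 0.101.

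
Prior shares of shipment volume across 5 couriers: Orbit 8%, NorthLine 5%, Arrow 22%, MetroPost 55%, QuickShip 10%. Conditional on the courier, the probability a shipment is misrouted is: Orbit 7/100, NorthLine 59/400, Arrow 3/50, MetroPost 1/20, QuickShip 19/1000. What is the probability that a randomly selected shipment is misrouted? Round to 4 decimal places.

Compute prior × likelihood for every hypothesis:
  Orbit: 0.08 × 0.07 = 0.0056
  NorthLine: 0.05 × 0.1475 = 0.007375
  Arrow: 0.22 × 0.06 = 0.0132
  MetroPost: 0.55 × 0.05 = 0.0275
  QuickShip: 0.1 × 0.019 = 0.0019
P(misrouted) = 0.0056 + 0.007375 + 0.0132 + 0.0275 + 0.0019 = 0.055575 → 0.0556.

0.0556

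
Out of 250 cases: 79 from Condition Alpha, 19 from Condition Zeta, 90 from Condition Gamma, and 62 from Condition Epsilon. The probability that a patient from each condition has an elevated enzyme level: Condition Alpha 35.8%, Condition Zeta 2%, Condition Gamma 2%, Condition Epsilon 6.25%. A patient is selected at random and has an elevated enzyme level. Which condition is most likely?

Condition Alpha

By Bayes' rule, posterior ∝ prior × likelihood:
  Condition Alpha: 0.316 × 0.358 = 0.113128
  Condition Zeta: 0.076 × 0.02 = 0.00152
  Condition Gamma: 0.36 × 0.02 = 0.0072
  Condition Epsilon: 0.248 × 0.0625 = 0.0155
Sum = 0.137348.
Largest term belongs to Condition Alpha, so Condition Alpha is most probable.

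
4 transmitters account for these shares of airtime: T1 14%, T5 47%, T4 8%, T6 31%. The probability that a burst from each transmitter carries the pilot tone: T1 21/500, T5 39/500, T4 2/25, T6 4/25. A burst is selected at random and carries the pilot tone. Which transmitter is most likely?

Unnormalized posteriors (prior × likelihood):
  T1: 0.14 × 0.042 = 0.00588
  T5: 0.47 × 0.078 = 0.03666
  T4: 0.08 × 0.08 = 0.0064
  T6: 0.31 × 0.16 = 0.0496
Normalizing constant = 0.09854.
Largest term belongs to T6, so T6 is most probable.

T6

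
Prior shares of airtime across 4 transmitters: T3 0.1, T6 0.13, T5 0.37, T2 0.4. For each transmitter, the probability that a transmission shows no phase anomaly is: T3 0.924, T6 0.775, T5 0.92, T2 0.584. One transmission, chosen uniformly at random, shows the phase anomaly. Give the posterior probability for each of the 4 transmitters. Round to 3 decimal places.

Taking complements, P(anomaly | each) = T3 0.076, T6 0.225, T5 0.08, T2 0.416.
Compute prior × likelihood for every hypothesis:
  T3: 0.1 × 0.076 = 0.0076
  T6: 0.13 × 0.225 = 0.02925
  T5: 0.37 × 0.08 = 0.0296
  T2: 0.4 × 0.416 = 0.1664
Total = 0.23285.
P(T3 | anomaly) = 0.0076/0.23285 ≈ 0.033
P(T6 | anomaly) = 0.02925/0.23285 ≈ 0.126
P(T5 | anomaly) = 0.0296/0.23285 ≈ 0.127
P(T2 | anomaly) = 0.1664/0.23285 ≈ 0.715

T3 0.033, T6 0.126, T5 0.127, T2 0.715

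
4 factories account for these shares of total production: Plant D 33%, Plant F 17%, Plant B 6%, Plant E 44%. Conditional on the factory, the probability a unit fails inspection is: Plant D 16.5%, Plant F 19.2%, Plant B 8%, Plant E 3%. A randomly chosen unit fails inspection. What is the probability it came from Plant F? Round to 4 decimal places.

By Bayes' rule, posterior ∝ prior × likelihood:
  Plant D: 0.33 × 0.165 = 0.05445
  Plant F: 0.17 × 0.192 = 0.03264
  Plant B: 0.06 × 0.08 = 0.0048
  Plant E: 0.44 × 0.03 = 0.0132
Sum = 0.10509.
P(Plant F | evidence) = 0.03264 / 0.10509 ≈ 0.3106.

0.3106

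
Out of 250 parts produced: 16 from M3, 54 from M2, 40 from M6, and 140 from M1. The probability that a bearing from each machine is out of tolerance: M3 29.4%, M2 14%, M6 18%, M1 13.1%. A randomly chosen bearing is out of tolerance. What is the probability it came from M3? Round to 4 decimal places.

0.1244

Prior × likelihood for each hypothesis:
  M3: 0.064 × 0.294 = 0.018816
  M2: 0.216 × 0.14 = 0.03024
  M6: 0.16 × 0.18 = 0.0288
  M1: 0.56 × 0.131 = 0.07336
Total = 0.151216.
P(M3 | evidence) = 0.018816 / 0.151216 ≈ 0.1244.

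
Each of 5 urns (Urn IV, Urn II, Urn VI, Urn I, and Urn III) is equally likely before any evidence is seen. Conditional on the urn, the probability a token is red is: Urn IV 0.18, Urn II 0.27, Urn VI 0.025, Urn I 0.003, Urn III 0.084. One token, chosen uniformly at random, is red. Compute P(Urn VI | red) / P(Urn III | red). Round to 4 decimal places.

0.2976

With a uniform prior (1/5 each), posterior ∝ likelihood:
  Urn IV: 0.18
  Urn II: 0.27
  Urn VI: 0.025
  Urn I: 0.003
  Urn III: 0.084
Normalizing constant = 0.562.
The ratio is 0.025 / 0.084 (the normalizer cancels) = 0.2976.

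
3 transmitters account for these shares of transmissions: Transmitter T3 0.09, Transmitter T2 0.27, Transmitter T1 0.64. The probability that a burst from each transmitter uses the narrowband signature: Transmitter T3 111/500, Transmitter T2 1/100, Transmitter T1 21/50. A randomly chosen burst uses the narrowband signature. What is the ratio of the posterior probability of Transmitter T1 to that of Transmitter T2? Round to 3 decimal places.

Prior × likelihood for each hypothesis:
  Transmitter T3: 0.09 × 0.222 = 0.01998
  Transmitter T2: 0.27 × 0.01 = 0.0027
  Transmitter T1: 0.64 × 0.42 = 0.2688
Sum = 0.29148.
The ratio is 0.2688 / 0.0027 (the normalizer cancels) = 99.556.

99.556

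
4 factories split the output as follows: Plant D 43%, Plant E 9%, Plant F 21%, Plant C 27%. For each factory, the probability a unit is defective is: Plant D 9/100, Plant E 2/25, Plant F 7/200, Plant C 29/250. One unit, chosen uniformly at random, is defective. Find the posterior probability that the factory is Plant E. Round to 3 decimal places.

Prior × likelihood for each hypothesis:
  Plant D: 0.43 × 0.09 = 0.0387
  Plant E: 0.09 × 0.08 = 0.0072
  Plant F: 0.21 × 0.035 = 0.00735
  Plant C: 0.27 × 0.116 = 0.03132
Normalizing constant = 0.08457.
P(Plant E | evidence) = 0.0072 / 0.08457 ≈ 0.085.

0.085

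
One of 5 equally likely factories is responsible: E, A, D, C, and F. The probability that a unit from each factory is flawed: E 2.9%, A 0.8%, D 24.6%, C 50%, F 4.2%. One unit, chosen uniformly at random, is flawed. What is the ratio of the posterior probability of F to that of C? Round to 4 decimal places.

With a uniform prior (1/5 each), posterior ∝ likelihood:
  E: 0.029
  A: 0.008
  D: 0.246
  C: 0.5
  F: 0.042
Total = 0.825.
The ratio is 0.042 / 0.5 (the normalizer cancels) = 0.0840.

0.0840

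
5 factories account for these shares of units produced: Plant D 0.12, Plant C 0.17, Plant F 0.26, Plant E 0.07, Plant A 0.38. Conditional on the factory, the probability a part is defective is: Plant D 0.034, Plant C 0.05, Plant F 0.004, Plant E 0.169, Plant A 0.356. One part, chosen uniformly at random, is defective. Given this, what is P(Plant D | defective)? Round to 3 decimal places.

Compute prior × likelihood for every hypothesis:
  Plant D: 0.12 × 0.034 = 0.00408
  Plant C: 0.17 × 0.05 = 0.0085
  Plant F: 0.26 × 0.004 = 0.00104
  Plant E: 0.07 × 0.169 = 0.01183
  Plant A: 0.38 × 0.356 = 0.13528
Normalizing constant = 0.16073.
P(Plant D | evidence) = 0.00408 / 0.16073 ≈ 0.025.

0.025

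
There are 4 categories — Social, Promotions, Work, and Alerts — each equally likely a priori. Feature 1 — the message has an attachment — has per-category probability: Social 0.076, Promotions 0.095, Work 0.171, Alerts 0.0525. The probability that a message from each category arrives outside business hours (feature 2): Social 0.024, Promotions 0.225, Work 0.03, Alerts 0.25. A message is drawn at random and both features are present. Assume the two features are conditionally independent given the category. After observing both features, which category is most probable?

Promotions

Since the prior is uniform, the posterior is proportional to the likelihood:
  Social: 0.076 × 0.024 = 0.001824
  Promotions: 0.095 × 0.225 = 0.021375
  Work: 0.171 × 0.03 = 0.00513
  Alerts: 0.0525 × 0.25 = 0.013125
Total = 0.041454.
Largest term belongs to Promotions, so Promotions is most probable.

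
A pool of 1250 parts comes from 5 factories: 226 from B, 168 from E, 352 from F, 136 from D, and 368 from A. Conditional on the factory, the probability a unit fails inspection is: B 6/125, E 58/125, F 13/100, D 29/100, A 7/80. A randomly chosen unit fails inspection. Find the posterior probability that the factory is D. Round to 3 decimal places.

0.191

Compute prior × likelihood for every hypothesis:
  B: 0.1808 × 0.048 = 0.0086784
  E: 0.1344 × 0.464 = 0.0623616
  F: 0.2816 × 0.13 = 0.036608
  D: 0.1088 × 0.29 = 0.031552
  A: 0.2944 × 0.0875 = 0.02576
Total = 0.16496.
P(D | evidence) = 0.031552 / 0.16496 ≈ 0.191.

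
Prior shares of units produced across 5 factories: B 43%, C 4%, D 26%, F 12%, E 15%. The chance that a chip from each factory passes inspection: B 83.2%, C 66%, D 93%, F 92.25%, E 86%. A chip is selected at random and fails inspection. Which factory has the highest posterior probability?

B

Taking complements, P(nonconforming | each) = B 0.168, C 0.34, D 0.07, F 0.0775, E 0.14.
Unnormalized posteriors (prior × likelihood):
  B: 0.43 × 0.168 = 0.07224
  C: 0.04 × 0.34 = 0.0136
  D: 0.26 × 0.07 = 0.0182
  F: 0.12 × 0.0775 = 0.0093
  E: 0.15 × 0.14 = 0.021
Sum = 0.13434.
Largest term belongs to B, so B is most probable.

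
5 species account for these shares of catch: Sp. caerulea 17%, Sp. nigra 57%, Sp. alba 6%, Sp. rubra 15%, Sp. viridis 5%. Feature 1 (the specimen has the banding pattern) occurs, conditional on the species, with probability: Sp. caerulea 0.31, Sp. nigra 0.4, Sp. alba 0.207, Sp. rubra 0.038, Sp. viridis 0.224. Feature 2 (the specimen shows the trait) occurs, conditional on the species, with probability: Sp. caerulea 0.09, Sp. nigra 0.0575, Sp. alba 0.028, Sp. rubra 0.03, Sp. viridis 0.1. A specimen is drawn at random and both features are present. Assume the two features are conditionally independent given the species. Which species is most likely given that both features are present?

Sp. nigra

Compute prior × likelihood for every hypothesis:
  Sp. caerulea: 0.17 × 0.31 × 0.09 = 0.004743
  Sp. nigra: 0.57 × 0.4 × 0.0575 = 0.01311
  Sp. alba: 0.06 × 0.207 × 0.028 = 0.00034776
  Sp. rubra: 0.15 × 0.038 × 0.03 = 0.000171
  Sp. viridis: 0.05 × 0.224 × 0.1 = 0.00112
Normalizing constant = 0.01949176.
Largest term belongs to Sp. nigra, so Sp. nigra is most probable.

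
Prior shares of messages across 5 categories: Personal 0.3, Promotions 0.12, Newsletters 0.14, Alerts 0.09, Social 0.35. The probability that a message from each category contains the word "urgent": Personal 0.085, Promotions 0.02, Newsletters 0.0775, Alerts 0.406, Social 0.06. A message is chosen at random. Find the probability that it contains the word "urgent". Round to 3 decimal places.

By Bayes' rule, posterior ∝ prior × likelihood:
  Personal: 0.3 × 0.085 = 0.0255
  Promotions: 0.12 × 0.02 = 0.0024
  Newsletters: 0.14 × 0.0775 = 0.01085
  Alerts: 0.09 × 0.406 = 0.03654
  Social: 0.35 × 0.06 = 0.021
P(urgent-flag) = 0.0255 + 0.0024 + 0.01085 + 0.03654 + 0.021 = 0.09629 → 0.096.

0.096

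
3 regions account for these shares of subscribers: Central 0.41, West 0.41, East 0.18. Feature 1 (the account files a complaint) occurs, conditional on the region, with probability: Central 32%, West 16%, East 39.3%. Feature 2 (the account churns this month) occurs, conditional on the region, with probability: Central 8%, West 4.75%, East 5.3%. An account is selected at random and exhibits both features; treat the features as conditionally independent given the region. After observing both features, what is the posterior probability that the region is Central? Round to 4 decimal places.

By Bayes' rule, posterior ∝ prior × likelihood:
  Central: 0.41 × 0.32 × 0.08 = 0.010496
  West: 0.41 × 0.16 × 0.0475 = 0.003116
  East: 0.18 × 0.393 × 0.053 = 0.00374922
Normalizing constant = 0.01736122.
P(Central | evidence) = 0.010496 / 0.01736122 ≈ 0.6046.

0.6046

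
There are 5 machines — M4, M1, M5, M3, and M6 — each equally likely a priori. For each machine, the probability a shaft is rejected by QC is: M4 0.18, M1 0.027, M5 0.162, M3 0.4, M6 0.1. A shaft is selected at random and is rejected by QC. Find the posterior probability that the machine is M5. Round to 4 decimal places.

Since the prior is uniform, the posterior is proportional to the likelihood:
  M4: 0.18
  M1: 0.027
  M5: 0.162
  M3: 0.4
  M6: 0.1
Normalizing constant = 0.869.
P(M5 | evidence) = 0.162 / 0.869 ≈ 0.1864.

0.1864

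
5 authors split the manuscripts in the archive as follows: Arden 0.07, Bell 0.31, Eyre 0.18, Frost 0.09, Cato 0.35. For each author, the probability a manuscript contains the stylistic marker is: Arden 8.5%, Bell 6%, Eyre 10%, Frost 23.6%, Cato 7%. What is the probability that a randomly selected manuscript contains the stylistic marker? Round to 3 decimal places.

By Bayes' rule, posterior ∝ prior × likelihood:
  Arden: 0.07 × 0.085 = 0.00595
  Bell: 0.31 × 0.06 = 0.0186
  Eyre: 0.18 × 0.1 = 0.018
  Frost: 0.09 × 0.236 = 0.02124
  Cato: 0.35 × 0.07 = 0.0245
P(marker) = 0.00595 + 0.0186 + 0.018 + 0.02124 + 0.0245 = 0.08829 → 0.088.

0.088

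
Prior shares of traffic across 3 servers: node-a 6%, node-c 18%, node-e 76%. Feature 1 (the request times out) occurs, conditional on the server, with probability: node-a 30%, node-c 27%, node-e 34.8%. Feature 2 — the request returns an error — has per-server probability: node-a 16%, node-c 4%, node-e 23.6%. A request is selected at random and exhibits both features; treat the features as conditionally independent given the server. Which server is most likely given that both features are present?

Compute prior × likelihood for every hypothesis:
  node-a: 0.06 × 0.3 × 0.16 = 0.00288
  node-c: 0.18 × 0.27 × 0.04 = 0.001944
  node-e: 0.76 × 0.348 × 0.236 = 0.06241728
Sum = 0.06724128.
Largest term belongs to node-e, so node-e is most probable.

node-e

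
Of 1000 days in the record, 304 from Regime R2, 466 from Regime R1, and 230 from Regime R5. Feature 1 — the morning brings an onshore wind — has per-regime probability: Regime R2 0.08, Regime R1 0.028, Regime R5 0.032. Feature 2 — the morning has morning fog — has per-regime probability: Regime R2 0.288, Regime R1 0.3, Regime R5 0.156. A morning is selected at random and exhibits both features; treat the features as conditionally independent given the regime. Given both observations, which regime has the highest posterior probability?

Regime R2

Unnormalized posteriors (prior × likelihood):
  Regime R2: 0.304 × 0.08 × 0.288 = 0.00700416
  Regime R1: 0.466 × 0.028 × 0.3 = 0.0039144
  Regime R5: 0.23 × 0.032 × 0.156 = 0.00114816
Normalizing constant = 0.01206672.
Largest term belongs to Regime R2, so Regime R2 is most probable.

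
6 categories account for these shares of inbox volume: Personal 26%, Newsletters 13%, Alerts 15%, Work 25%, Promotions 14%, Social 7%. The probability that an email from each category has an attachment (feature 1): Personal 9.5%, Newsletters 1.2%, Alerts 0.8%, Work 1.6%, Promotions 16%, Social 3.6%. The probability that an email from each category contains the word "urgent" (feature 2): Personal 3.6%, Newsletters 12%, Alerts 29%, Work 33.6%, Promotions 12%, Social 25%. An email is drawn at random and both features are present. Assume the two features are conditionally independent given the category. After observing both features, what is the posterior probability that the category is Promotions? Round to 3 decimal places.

0.442

Unnormalized posteriors (prior × likelihood):
  Personal: 0.26 × 0.095 × 0.036 = 0.0008892
  Newsletters: 0.13 × 0.012 × 0.12 = 0.0001872
  Alerts: 0.15 × 0.008 × 0.29 = 0.000348
  Work: 0.25 × 0.016 × 0.336 = 0.001344
  Promotions: 0.14 × 0.16 × 0.12 = 0.002688
  Social: 0.07 × 0.036 × 0.25 = 0.00063
Total = 0.0060864.
P(Promotions | evidence) = 0.002688 / 0.0060864 ≈ 0.442.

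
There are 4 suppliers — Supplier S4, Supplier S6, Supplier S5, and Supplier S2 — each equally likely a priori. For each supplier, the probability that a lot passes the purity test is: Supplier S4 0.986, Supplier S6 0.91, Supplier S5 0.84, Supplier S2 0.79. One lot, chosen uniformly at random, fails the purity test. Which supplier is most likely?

Supplier S2

Taking complements, P(off-spec | each) = Supplier S4 0.014, Supplier S6 0.09, Supplier S5 0.16, Supplier S2 0.21.
With a uniform prior (1/4 each), posterior ∝ likelihood:
  Supplier S4: 0.014
  Supplier S6: 0.09
  Supplier S5: 0.16
  Supplier S2: 0.21
Normalizing constant = 0.474.
Largest term belongs to Supplier S2, so Supplier S2 is most probable.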